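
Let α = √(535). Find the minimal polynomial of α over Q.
m_α(x) = x^2 - 535

α satisfies α^2 - 535 = 0, so x^2 - 535 annihilates α. Since d = 535 is squarefree and ≠ 1, it is not a perfect square in Q, so x^2 - 535 has no rational root and is therefore irreducible over Q (a degree-2 polynomial over a field is irreducible iff it has no root). Hence m_α(x) = x^2 - 535.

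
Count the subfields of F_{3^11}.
F_{3^11} has 2 subfields

The subfields of F_{p^n} are exactly the fields F_{p^d} for d | n (each is the fixed field of the unique index-d subgroup of Gal(F_{p^n}/F_p) ≅ Z/nZ). The divisors of n = 11 are {1, 11}, giving 2 subfields: F_{3^1}, F_{3^11}.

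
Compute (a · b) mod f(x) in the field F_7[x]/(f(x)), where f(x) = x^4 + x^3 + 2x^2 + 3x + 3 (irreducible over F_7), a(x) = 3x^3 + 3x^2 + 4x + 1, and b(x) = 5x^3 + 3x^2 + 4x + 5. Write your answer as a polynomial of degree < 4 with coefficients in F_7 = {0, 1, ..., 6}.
a · b ≡ 5x + 6 (mod f(x))

Multiply in F_7[x]: a(x)·b(x) = (3x^3 + 3x^2 + 4x + 1)·(5x^3 + 3x^2 + 4x + 5) = x^6 + 3x^5 + 6x^4 + 2x^3 + 6x^2 + 3x + 5. This has degree ≥ 4, so divide by f(x) over F_7: x^6 + 3x^5 + 6x^4 + 2x^3 + 6x^2 + 3x + 5 = (x^2 + 2x + 2)·(x^4 + x^3 + 2x^2 + 3x + 3) + (5x + 6). Hence a·b ≡ 5x + 6 (mod f). (F_7[x]/(f) is a field with 7^4 = 2401 elements since f is irreducible of degree 4.)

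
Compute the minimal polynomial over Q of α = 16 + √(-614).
m_α(x) = x^2 - 32x + 870

From α - 16 = √(-614), squaring gives (α - 16)^2 = -614, i.e. α^2 - 32α + 256 = -614, so α^2 - 32α + 870 = 0. The discriminant of x^2 - 32x + 870 is (-32)^2 - 4·(870) = 1024 - 3480 = -2456, and 4·(-614) is not a perfect square in Q since -614 is squarefree and ≠ 1. Hence x^2 - 32x + 870 is irreducible over Q and is the minimal polynomial of α.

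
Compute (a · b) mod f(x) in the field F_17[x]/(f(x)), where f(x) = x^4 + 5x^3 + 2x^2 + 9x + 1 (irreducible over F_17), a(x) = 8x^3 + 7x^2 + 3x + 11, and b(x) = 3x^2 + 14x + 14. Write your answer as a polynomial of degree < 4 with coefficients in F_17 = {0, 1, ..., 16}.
a · b ≡ 4x^3 + 16x^2 + 4x + 5 (mod f(x))

Multiply in F_17[x]: a(x)·b(x) = (8x^3 + 7x^2 + 3x + 11)·(3x^2 + 14x + 14) = 7x^5 + 14x^4 + 15x^3 + 3x^2 + 9x + 1. This has degree ≥ 4, so divide by f(x) over F_17: 7x^5 + 14x^4 + 15x^3 + 3x^2 + 9x + 1 = (7x + 13)·(x^4 + 5x^3 + 2x^2 + 9x + 1) + (4x^3 + 16x^2 + 4x + 5). Hence a·b ≡ 4x^3 + 16x^2 + 4x + 5 (mod f). (F_17[x]/(f) is a field with 17^4 = 83521 elements since f is irreducible of degree 4.)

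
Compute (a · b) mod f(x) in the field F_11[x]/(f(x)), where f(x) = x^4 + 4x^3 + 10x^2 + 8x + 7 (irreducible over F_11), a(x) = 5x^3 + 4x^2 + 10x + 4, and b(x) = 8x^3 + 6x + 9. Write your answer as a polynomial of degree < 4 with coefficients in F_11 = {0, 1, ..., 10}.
a · b ≡ 8x^3 + 6x^2 + 4x (mod f(x))

Multiply in F_11[x]: a(x)·b(x) = (5x^3 + 4x^2 + 10x + 4)·(8x^3 + 6x + 9) = 7x^6 + 10x^5 + 2x^3 + 8x^2 + 4x + 3. This has degree ≥ 4, so divide by f(x) over F_11: 7x^6 + 10x^5 + 2x^3 + 8x^2 + 4x + 3 = (7x^2 + 4x + 2)·(x^4 + 4x^3 + 10x^2 + 8x + 7) + (8x^3 + 6x^2 + 4x). Hence a·b ≡ 8x^3 + 6x^2 + 4x (mod f). (F_11[x]/(f) is a field with 11^4 = 14641 elements since f is irreducible of degree 4.)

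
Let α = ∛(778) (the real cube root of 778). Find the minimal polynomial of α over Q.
m_α(x) = x^3 - 778

α satisfies α^3 = 778, so x^3 - 778 annihilates α. By the rational root test, a rational root p/q (in lowest terms) of x^3 - 778 would satisfy p^3 = 778 q^3, forcing q = 1 and p^3 = 778; but 778 is not a perfect cube, contradiction. A monic cubic over Q with no rational root is irreducible (any nontrivial factorization would include a linear factor). Hence x^3 - 778 is the minimal polynomial of α, and in particular [Q(α):Q] = 3.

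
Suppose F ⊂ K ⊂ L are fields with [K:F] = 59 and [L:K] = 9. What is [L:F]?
[L:F] = 531

The tower law says that for any tower of field extensions F ⊂ K ⊂ L with finite degrees, [L:F] = [L:K] · [K:F]. Here this gives [L:F] = 9 · 59 = 531.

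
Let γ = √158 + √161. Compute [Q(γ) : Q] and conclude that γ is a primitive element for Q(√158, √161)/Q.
[Q(γ) : Q] = 4 (equivalently, Q(γ) = Q(√158, √161))

Obviously Q(γ) ⊆ Q(√158, √161), and [Q(√158, √161):Q] = 4 (since 158, 161 are distinct squarefree integers > 1 with 25438 not a perfect square). To show equality we compute the minimal polynomial of γ. From γ = √158 + √161: γ^2 = 158 + 2√(25438) + 161 = 319 + 2√(25438), so γ^2 - 319 = 2√(25438); squaring, (γ^2 - 319)^2 = 4·25438, i.e. γ^4 - 638γ^2 + 101761 - 101752 = 0, i.e. γ^4 - 638γ^2 + 9 = 0. So γ is a root of x^4 - 638x^2 + 9. This polynomial is irreducible over Q: it has no rational root (each ±√158 ± √161 is irrational), and any factorization into two quadratics over Q would force √(25438) ∈ Q (pairing opposite roots) or √158, √161 ∈ Q (other pairings), all impossible. Hence [Q(γ):Q] = 4 = [Q(√158, √161):Q], so Q(γ) = Q(√158, √161).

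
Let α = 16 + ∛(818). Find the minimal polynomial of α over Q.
m_α(x) = x^3 - 48x^2 + 768x - 4914

Set β = α - 16 = ∛(818), so β^3 = 818. Then (α - 16)^3 - 818 = 0, i.e. α is a root of g(x) = (x - 16)^3 - 818 = x^3 - 48x^2 + 768x - 4914. Since g(x) = h(x - 16) where h(x) = x^3 - 818, and h is irreducible over Q (because 818 is not a perfect cube, so h has no rational root, and a monic cubic with no rational root is irreducible), g is also irreducible (irreducibility is preserved under the substitution x → x - 16). Hence m_α(x) = x^3 - 48x^2 + 768x - 4914.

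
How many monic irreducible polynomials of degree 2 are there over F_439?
There are 96141 monic irreducible polynomials of degree 2 over F_439

Each element of F_{439^2} that lies in no proper subfield is a root of exactly one monic irreducible of degree 2 over F_439, and each such polynomial has 2 distinct roots in F_{439^2}. By Möbius inversion the count is N_439(2) = (1/2) Σ_{d|2} μ(2/d) · 439^d = (1/2)(μ(2)·439^1 + μ(1)·439^2) = 192282/2 = 96141.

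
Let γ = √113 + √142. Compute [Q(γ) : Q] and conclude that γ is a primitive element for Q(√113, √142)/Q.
[Q(γ) : Q] = 4 (equivalently, Q(γ) = Q(√113, √142))

Obviously Q(γ) ⊆ Q(√113, √142), and [Q(√113, √142):Q] = 4 (since 113, 142 are distinct squarefree integers > 1 with 16046 not a perfect square). To show equality we compute the minimal polynomial of γ. From γ = √113 + √142: γ^2 = 113 + 2√(16046) + 142 = 255 + 2√(16046), so γ^2 - 255 = 2√(16046); squaring, (γ^2 - 255)^2 = 4·16046, i.e. γ^4 - 510γ^2 + 65025 - 64184 = 0, i.e. γ^4 - 510γ^2 + 841 = 0. So γ is a root of x^4 - 510x^2 + 841. This polynomial is irreducible over Q: it has no rational root (each ±√113 ± √142 is irrational), and any factorization into two quadratics over Q would force √(16046) ∈ Q (pairing opposite roots) or √113, √142 ∈ Q (other pairings), all impossible. Hence [Q(γ):Q] = 4 = [Q(√113, √142):Q], so Q(γ) = Q(√113, √142).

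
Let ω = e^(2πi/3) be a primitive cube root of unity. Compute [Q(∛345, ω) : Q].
[Q(∛345, ω) : Q] = 6

[Q(∛345):Q] = 3 (min poly x^3 - 345, irreducible since 345 is not a perfect cube). [Q(ω):Q] = 2 (min poly x^2 + x + 1). Since Q(∛345) ⊂ R and ω ∉ R, we have ω ∉ Q(∛345), so x^2 + x + 1 remains irreducible over Q(∛345) and [Q(∛345, ω) : Q(∛345)] = 2. By the tower law, [Q(∛345, ω) : Q] = 3 · 2 = 6. (In fact Q(∛345, ω) is the splitting field of x^3 - 345 over Q.)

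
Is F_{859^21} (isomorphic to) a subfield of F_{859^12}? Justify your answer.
No: F_{859^21} is not a subfield of F_{859^12}

F_{p^m} embeds in F_{p^n} iff m | n. Here 21 ∤ 12 (since 12 = 0·21 + 12 with remainder 12 ≠ 0), so F_{859^21} is not a subfield of F_{859^12}. Equivalently: if it were, the tower law would give 21 = [F_{859^21}:F_859] dividing [F_{859^12}:F_859] = 12, contradiction.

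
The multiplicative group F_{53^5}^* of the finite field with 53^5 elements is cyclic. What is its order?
|F_{53^5}^*| = 418195492

F_{53^5} has 53^5 = 418195493 elements; its multiplicative group consists of all nonzero elements, so |F_{53^5}^*| = 418195493 - 1 = 418195492. (It is cyclic since any finite subgroup of the multiplicative group of a field is cyclic.)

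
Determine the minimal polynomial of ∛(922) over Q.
m_α(x) = x^3 - 922

α satisfies α^3 = 922, so x^3 - 922 annihilates α. By the rational root test, a rational root p/q (in lowest terms) of x^3 - 922 would satisfy p^3 = 922 q^3, forcing q = 1 and p^3 = 922; but 922 is not a perfect cube, contradiction. A monic cubic over Q with no rational root is irreducible (any nontrivial factorization would include a linear factor). Hence x^3 - 922 is the minimal polynomial of α, and in particular [Q(α):Q] = 3.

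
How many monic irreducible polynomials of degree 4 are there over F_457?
There are 10904423988 monic irreducible polynomials of degree 4 over F_457

Each element of F_{457^4} that lies in no proper subfield is a root of exactly one monic irreducible of degree 4 over F_457, and each such polynomial has 4 distinct roots in F_{457^4}. By Möbius inversion the count is N_457(4) = (1/4) Σ_{d|4} μ(4/d) · 457^d = (1/4)(μ(4)·457^1 + μ(2)·457^2 + μ(1)·457^4) = 43617695952/4 = 10904423988.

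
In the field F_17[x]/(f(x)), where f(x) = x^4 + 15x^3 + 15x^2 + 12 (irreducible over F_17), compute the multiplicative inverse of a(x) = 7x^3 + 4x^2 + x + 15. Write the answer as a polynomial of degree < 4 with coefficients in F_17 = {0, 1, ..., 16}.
a(x)^(-1) ≡ 15x^3 + 14x^2 + 3x + 2 (mod f(x))

Since f is irreducible over F_17, F_17[x]/(f) is a field and a(x) ≠ 0 has an inverse. Apply the extended Euclidean algorithm to f(x) and a(x) in F_17[x]: f(x) = (5x + 9)·a(x) + (8x^2 + x + 13);  a(x) = (3x + 15)·(8x^2 + x + 13) + (15x + 7);  (8x^2 + x + 13) = (13x + 11)·(15x + 7) + (4). The last nonzero remainder is the constant 4 = gcd(f, a) in F_17. Back-substituting through the division chain expresses 4 = s(x)·a(x) + t(x)·f(x) with s(x) ≡ 9x^3 + 5x^2 + 12x + 8 (mod f), so (9x^3 + 5x^2 + 12x + 8)·a(x) ≡ 4 (mod f). Multiplying by 4^(-1) ≡ 13 in F_17 gives a(x)^(-1) ≡ 13·(9x^3 + 5x^2 + 12x + 8) ≡ 15x^3 + 14x^2 + 3x + 2 (mod f). Check: (7x^3 + 4x^2 + x + 15)·(15x^3 + 14x^2 + 3x + 2) = 3x^6 + 5x^5 + 7x^4 + 10x^3 + 13x + 13 ≡ 1 (mod x^4 + 15x^3 + 15x^2 + 12).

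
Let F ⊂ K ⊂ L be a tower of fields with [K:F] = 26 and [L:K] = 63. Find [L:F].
[L:F] = 1638

The tower law says that for any tower of field extensions F ⊂ K ⊂ L with finite degrees, [L:F] = [L:K] · [K:F]. Here this gives [L:F] = 63 · 26 = 1638.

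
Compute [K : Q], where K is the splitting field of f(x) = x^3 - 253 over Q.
[K : Q] = 6

The roots of x^3 - 253 are ∛253, ω∛253, ω^2∛253 where ω = e^(2πi/3) is a primitive cube root of unity, so K = Q(∛253, ω). Now [Q(∛253):Q] = 3 (since 253 is not a perfect cube, x^3 - 253 is irreducible) and [Q(ω):Q] = 2. Both 2 and 3 divide [K:Q], and [K:Q] ≤ 3·2 = 6, so [K:Q] = 6. (Equivalently: Q(∛253) ⊂ R but ω ∉ R, so [K : Q(∛253)] = 2.)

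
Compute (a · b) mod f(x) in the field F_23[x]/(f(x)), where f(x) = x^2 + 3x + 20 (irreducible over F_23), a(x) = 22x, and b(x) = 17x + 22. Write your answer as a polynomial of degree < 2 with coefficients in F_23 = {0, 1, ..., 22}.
a · b ≡ 6x + 18 (mod f(x))

Multiply in F_23[x]: a(x)·b(x) = (22x)·(17x + 22) = 6x^2 + x. This has degree ≥ 2, so divide by f(x) over F_23: 6x^2 + x = (6)·(x^2 + 3x + 20) + (6x + 18). Hence a·b ≡ 6x + 18 (mod f). (F_23[x]/(f) is a field with 23^2 = 529 elements since f is irreducible of degree 2.)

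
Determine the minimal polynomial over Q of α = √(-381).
m_α(x) = x^2 + 381

α satisfies α^2 + 381 = 0, so x^2 + 381 annihilates α. Since d = -381 is squarefree and ≠ 1, it is not a perfect square in Q, so x^2 + 381 has no rational root and is therefore irreducible over Q (a degree-2 polynomial over a field is irreducible iff it has no root). Hence m_α(x) = x^2 + 381.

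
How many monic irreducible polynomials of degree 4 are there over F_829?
There are 118074876210 monic irreducible polynomials of degree 4 over F_829

Each element of F_{829^4} that lies in no proper subfield is a root of exactly one monic irreducible of degree 4 over F_829, and each such polynomial has 4 distinct roots in F_{829^4}. By Möbius inversion the count is N_829(4) = (1/4) Σ_{d|4} μ(4/d) · 829^d = (1/4)(μ(4)·829^1 + μ(2)·829^2 + μ(1)·829^4) = 472299504840/4 = 118074876210.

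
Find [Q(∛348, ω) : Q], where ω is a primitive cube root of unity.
[Q(∛348, ω) : Q] = 6

[Q(∛348):Q] = 3 (min poly x^3 - 348, irreducible since 348 is not a perfect cube). [Q(ω):Q] = 2 (min poly x^2 + x + 1). Since Q(∛348) ⊂ R and ω ∉ R, we have ω ∉ Q(∛348), so x^2 + x + 1 remains irreducible over Q(∛348) and [Q(∛348, ω) : Q(∛348)] = 2. By the tower law, [Q(∛348, ω) : Q] = 3 · 2 = 6. (In fact Q(∛348, ω) is the splitting field of x^3 - 348 over Q.)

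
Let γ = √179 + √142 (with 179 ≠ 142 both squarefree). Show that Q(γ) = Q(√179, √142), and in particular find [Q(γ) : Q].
[Q(γ) : Q] = 4 (equivalently, Q(γ) = Q(√179, √142))

Obviously Q(γ) ⊆ Q(√179, √142), and [Q(√179, √142):Q] = 4 (since 179, 142 are distinct squarefree integers > 1 with 25418 not a perfect square). To show equality we compute the minimal polynomial of γ. From γ = √179 + √142: γ^2 = 179 + 2√(25418) + 142 = 321 + 2√(25418), so γ^2 - 321 = 2√(25418); squaring, (γ^2 - 321)^2 = 4·25418, i.e. γ^4 - 642γ^2 + 103041 - 101672 = 0, i.e. γ^4 - 642γ^2 + 1369 = 0. So γ is a root of x^4 - 642x^2 + 1369. This polynomial is irreducible over Q: it has no rational root (each ±√179 ± √142 is irrational), and any factorization into two quadratics over Q would force √(25418) ∈ Q (pairing opposite roots) or √179, √142 ∈ Q (other pairings), all impossible. Hence [Q(γ):Q] = 4 = [Q(√179, √142):Q], so Q(γ) = Q(√179, √142).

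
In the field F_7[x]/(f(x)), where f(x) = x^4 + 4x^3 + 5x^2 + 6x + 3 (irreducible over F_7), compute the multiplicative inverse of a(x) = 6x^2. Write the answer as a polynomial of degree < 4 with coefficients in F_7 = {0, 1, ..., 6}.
a(x)^(-1) ≡ 4x^3 + 5x (mod f(x))

Since f is irreducible over F_7, F_7[x]/(f) is a field and a(x) ≠ 0 has an inverse. Apply the extended Euclidean algorithm to f(x) and a(x) in F_7[x]: f(x) = (6x^2 + 3x + 2)·a(x) + (6x + 3);  a(x) = (x + 3)·(6x + 3) + (5). The last nonzero remainder is the constant 5 = gcd(f, a) in F_7. Back-substituting through the division chain expresses 5 = s(x)·a(x) + t(x)·f(x) with s(x) ≡ 6x^3 + 4x (mod f), so (6x^3 + 4x)·a(x) ≡ 5 (mod f). Multiplying by 5^(-1) ≡ 3 in F_7 gives a(x)^(-1) ≡ 3·(6x^3 + 4x) ≡ 4x^3 + 5x (mod f). Check: (6x^2)·(4x^3 + 5x) = 3x^5 + 2x^3 ≡ 1 (mod x^4 + 4x^3 + 5x^2 + 6x + 3).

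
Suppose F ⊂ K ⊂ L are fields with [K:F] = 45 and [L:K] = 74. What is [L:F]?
[L:F] = 3330

The tower law says that for any tower of field extensions F ⊂ K ⊂ L with finite degrees, [L:F] = [L:K] · [K:F]. Here this gives [L:F] = 74 · 45 = 3330.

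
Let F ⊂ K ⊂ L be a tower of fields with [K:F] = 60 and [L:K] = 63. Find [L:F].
[L:F] = 3780

The tower law says that for any tower of field extensions F ⊂ K ⊂ L with finite degrees, [L:F] = [L:K] · [K:F]. Here this gives [L:F] = 63 · 60 = 3780.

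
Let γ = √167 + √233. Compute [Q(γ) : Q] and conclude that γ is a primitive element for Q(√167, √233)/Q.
[Q(γ) : Q] = 4 (equivalently, Q(γ) = Q(√167, √233))

Obviously Q(γ) ⊆ Q(√167, √233), and [Q(√167, √233):Q] = 4 (since 167, 233 are distinct squarefree integers > 1 with 38911 not a perfect square). To show equality we compute the minimal polynomial of γ. From γ = √167 + √233: γ^2 = 167 + 2√(38911) + 233 = 400 + 2√(38911), so γ^2 - 400 = 2√(38911); squaring, (γ^2 - 400)^2 = 4·38911, i.e. γ^4 - 800γ^2 + 160000 - 155644 = 0, i.e. γ^4 - 800γ^2 + 4356 = 0. So γ is a root of x^4 - 800x^2 + 4356. This polynomial is irreducible over Q: it has no rational root (each ±√167 ± √233 is irrational), and any factorization into two quadratics over Q would force √(38911) ∈ Q (pairing opposite roots) or √167, √233 ∈ Q (other pairings), all impossible. Hence [Q(γ):Q] = 4 = [Q(√167, √233):Q], so Q(γ) = Q(√167, √233).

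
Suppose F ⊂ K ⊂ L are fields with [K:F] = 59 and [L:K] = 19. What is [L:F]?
[L:F] = 1121

The tower law says that for any tower of field extensions F ⊂ K ⊂ L with finite degrees, [L:F] = [L:K] · [K:F]. Here this gives [L:F] = 19 · 59 = 1121.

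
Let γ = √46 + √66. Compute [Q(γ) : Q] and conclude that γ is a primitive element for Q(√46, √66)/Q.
[Q(γ) : Q] = 4 (equivalently, Q(γ) = Q(√46, √66))

Obviously Q(γ) ⊆ Q(√46, √66), and [Q(√46, √66):Q] = 4 (since 46, 66 are distinct squarefree integers > 1 with 3036 not a perfect square). To show equality we compute the minimal polynomial of γ. From γ = √46 + √66: γ^2 = 46 + 2√(3036) + 66 = 112 + 2√(3036), so γ^2 - 112 = 2√(3036); squaring, (γ^2 - 112)^2 = 4·3036, i.e. γ^4 - 224γ^2 + 12544 - 12144 = 0, i.e. γ^4 - 224γ^2 + 400 = 0. So γ is a root of x^4 - 224x^2 + 400. This polynomial is irreducible over Q: it has no rational root (each ±√46 ± √66 is irrational), and any factorization into two quadratics over Q would force √(3036) ∈ Q (pairing opposite roots) or √46, √66 ∈ Q (other pairings), all impossible. Hence [Q(γ):Q] = 4 = [Q(√46, √66):Q], so Q(γ) = Q(√46, √66).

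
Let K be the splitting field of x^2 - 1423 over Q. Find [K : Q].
[K : Q] = 2

f(x) = x^2 - 1423 factors as (x - √1423)(x + √1423). The splitting field is K = Q(√1423). Since 1423 is squarefree and > 1, it is not a perfect square, so x^2 - 1423 is irreducible over Q and [Q(√1423) : Q] = 2. Hence [K : Q] = 2.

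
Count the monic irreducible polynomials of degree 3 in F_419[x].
There are 24519880 monic irreducible polynomials of degree 3 over F_419

Each element of F_{419^3} that lies in no proper subfield is a root of exactly one monic irreducible of degree 3 over F_419, and each such polynomial has 3 distinct roots in F_{419^3}. By Möbius inversion the count is N_419(3) = (1/3) Σ_{d|3} μ(3/d) · 419^d = (1/3)(μ(3)·419^1 + μ(1)·419^3) = 73559640/3 = 24519880.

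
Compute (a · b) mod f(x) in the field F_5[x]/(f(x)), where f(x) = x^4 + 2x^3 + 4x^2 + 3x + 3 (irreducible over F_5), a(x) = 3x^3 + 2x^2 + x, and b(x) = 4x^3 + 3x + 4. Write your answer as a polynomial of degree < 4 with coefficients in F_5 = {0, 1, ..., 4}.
a · b ≡ 2x^3 + x + 4 (mod f(x))

Multiply in F_5[x]: a(x)·b(x) = (3x^3 + 2x^2 + x)·(4x^3 + 3x + 4) = 2x^6 + 3x^5 + 3x^4 + 3x^3 + x^2 + 4x. This has degree ≥ 4, so divide by f(x) over F_5: 2x^6 + 3x^5 + 3x^4 + 3x^3 + x^2 + 4x = (2x^2 + 4x + 2)·(x^4 + 2x^3 + 4x^2 + 3x + 3) + (2x^3 + x + 4). Hence a·b ≡ 2x^3 + x + 4 (mod f). (F_5[x]/(f) is a field with 5^4 = 625 elements since f is irreducible of degree 4.)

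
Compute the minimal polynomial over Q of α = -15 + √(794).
m_α(x) = x^2 + 30x - 569

From α + 15 = √(794), squaring gives (α + 15)^2 = 794, i.e. α^2 + 30α + 225 = 794, so α^2 + 30α - 569 = 0. The discriminant of x^2 + 30x - 569 is (30)^2 - 4·(-569) = 900 + 2276 = 3176, and 4·(794) is not a perfect square in Q since 794 is squarefree and ≠ 1. Hence x^2 + 30x - 569 is irreducible over Q and is the minimal polynomial of α.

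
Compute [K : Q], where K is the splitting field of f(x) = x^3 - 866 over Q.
[K : Q] = 6

The roots of x^3 - 866 are ∛866, ω∛866, ω^2∛866 where ω = e^(2πi/3) is a primitive cube root of unity, so K = Q(∛866, ω). Now [Q(∛866):Q] = 3 (since 866 is not a perfect cube, x^3 - 866 is irreducible) and [Q(ω):Q] = 2. Both 2 and 3 divide [K:Q], and [K:Q] ≤ 3·2 = 6, so [K:Q] = 6. (Equivalently: Q(∛866) ⊂ R but ω ∉ R, so [K : Q(∛866)] = 2.)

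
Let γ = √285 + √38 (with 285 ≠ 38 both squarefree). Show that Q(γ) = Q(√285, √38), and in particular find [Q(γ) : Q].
[Q(γ) : Q] = 4 (equivalently, Q(γ) = Q(√285, √38))

Obviously Q(γ) ⊆ Q(√285, √38), and [Q(√285, √38):Q] = 4 (since 285, 38 are distinct squarefree integers > 1 with 10830 not a perfect square). To show equality we compute the minimal polynomial of γ. From γ = √285 + √38: γ^2 = 285 + 2√(10830) + 38 = 323 + 2√(10830), so γ^2 - 323 = 2√(10830); squaring, (γ^2 - 323)^2 = 4·10830, i.e. γ^4 - 646γ^2 + 104329 - 43320 = 0, i.e. γ^4 - 646γ^2 + 61009 = 0. So γ is a root of x^4 - 646x^2 + 61009. This polynomial is irreducible over Q: it has no rational root (each ±√285 ± √38 is irrational), and any factorization into two quadratics over Q would force √(10830) ∈ Q (pairing opposite roots) or √285, √38 ∈ Q (other pairings), all impossible. Hence [Q(γ):Q] = 4 = [Q(√285, √38):Q], so Q(γ) = Q(√285, √38).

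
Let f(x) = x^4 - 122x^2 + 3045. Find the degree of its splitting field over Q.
[K : Q] = 4

Solving the quadratic in x^2: x^2 = (122 ± √(122^2 - 4·3045))/2 = (122 ± √2704)/2 = (122 ± 52)/2, giving x^2 = 35 or x^2 = 87. So f(x) = (x^2 - 35)(x^2 - 87) and the roots of f are ±√35, ±√87. Hence the splitting field is K = Q(√35, √87). Since 35 and 87 are distinct squarefree integers > 1, their product 3045 is not a perfect square, so √87 ∉ Q(√35). By the tower law [K:Q] = [Q(√35,√87):Q(√35)] · [Q(√35):Q] = 2 · 2 = 4.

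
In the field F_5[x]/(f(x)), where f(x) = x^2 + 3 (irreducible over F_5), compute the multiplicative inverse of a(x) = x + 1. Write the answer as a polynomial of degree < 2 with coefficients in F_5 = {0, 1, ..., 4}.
a(x)^(-1) ≡ x + 4 (mod f(x))

Since f is irreducible over F_5, F_5[x]/(f) is a field and a(x) ≠ 0 has an inverse. Apply the extended Euclidean algorithm to f(x) and a(x) in F_5[x]: f(x) = (x + 4)·a(x) + (4). The last nonzero remainder is the constant 4 = gcd(f, a) in F_5. Back-substituting through the division chain expresses 4 = s(x)·a(x) + t(x)·f(x) with s(x) ≡ 4x + 1 (mod f), so (4x + 1)·a(x) ≡ 4 (mod f). Multiplying by 4^(-1) ≡ 4 in F_5 gives a(x)^(-1) ≡ 4·(4x + 1) ≡ x + 4 (mod f). Check: (x + 1)·(x + 4) = x^2 + 4 ≡ 1 (mod x^2 + 3).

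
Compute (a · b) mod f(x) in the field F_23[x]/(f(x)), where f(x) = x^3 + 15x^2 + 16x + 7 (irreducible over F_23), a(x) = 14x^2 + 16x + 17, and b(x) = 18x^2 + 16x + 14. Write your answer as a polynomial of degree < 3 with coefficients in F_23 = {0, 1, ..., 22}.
a · b ≡ 22x^2 + 6x + 22 (mod f(x))

Multiply in F_23[x]: a(x)·b(x) = (14x^2 + 16x + 17)·(18x^2 + 16x + 14) = 22x^4 + 6x^3 + 22x^2 + 13x + 8. This has degree ≥ 3, so divide by f(x) over F_23: 22x^4 + 6x^3 + 22x^2 + 13x + 8 = (22x + 21)·(x^3 + 15x^2 + 16x + 7) + (22x^2 + 6x + 22). Hence a·b ≡ 22x^2 + 6x + 22 (mod f). (F_23[x]/(f) is a field with 23^3 = 12167 elements since f is irreducible of degree 3.)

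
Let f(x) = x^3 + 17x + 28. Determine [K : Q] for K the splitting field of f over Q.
[K : Q] = 6

By the rational root test, any rational root of the monic integer polynomial f(x) = x^3 + 17x + 28 must be an integer dividing the constant term 28, i.e. one of ±{1, 2, 4, 7, 14, 28}. Evaluating: f(1) = 46, f(-1) = 10, f(2) = 70, f(-2) = -14, f(4) = 160, f(-4) = -104, f(7) = 490, f(-7) = -434, f(14) = 3010, f(-14) = -2954, f(28) = 22456, f(-28) = -22400; none is 0, so f has no rational root and is therefore irreducible over Q (a cubic with no linear factor over a field is irreducible). For an irreducible cubic, the Galois group is A_3 or S_3 according as the discriminant disc(f) = -4a^3 - 27b^2 = -4·(17)^3 - 27·(28)^2 = -40820 is or is not a square in Q. Here disc(f) = -40820 is not a perfect square in Q, so the Galois group of f over Q is not contained in A_3 and must be all of S_3. The splitting field has degree |S_3| = 6 over Q, so [K : Q] = 6.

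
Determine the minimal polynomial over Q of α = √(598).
m_α(x) = x^2 - 598

α satisfies α^2 - 598 = 0, so x^2 - 598 annihilates α. Since d = 598 is squarefree and ≠ 1, it is not a perfect square in Q, so x^2 - 598 has no rational root and is therefore irreducible over Q (a degree-2 polynomial over a field is irreducible iff it has no root). Hence m_α(x) = x^2 - 598.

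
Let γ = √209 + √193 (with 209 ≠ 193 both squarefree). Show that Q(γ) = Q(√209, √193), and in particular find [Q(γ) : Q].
[Q(γ) : Q] = 4 (equivalently, Q(γ) = Q(√209, √193))

Obviously Q(γ) ⊆ Q(√209, √193), and [Q(√209, √193):Q] = 4 (since 209, 193 are distinct squarefree integers > 1 with 40337 not a perfect square). To show equality we compute the minimal polynomial of γ. From γ = √209 + √193: γ^2 = 209 + 2√(40337) + 193 = 402 + 2√(40337), so γ^2 - 402 = 2√(40337); squaring, (γ^2 - 402)^2 = 4·40337, i.e. γ^4 - 804γ^2 + 161604 - 161348 = 0, i.e. γ^4 - 804γ^2 + 256 = 0. So γ is a root of x^4 - 804x^2 + 256. This polynomial is irreducible over Q: it has no rational root (each ±√209 ± √193 is irrational), and any factorization into two quadratics over Q would force √(40337) ∈ Q (pairing opposite roots) or √209, √193 ∈ Q (other pairings), all impossible. Hence [Q(γ):Q] = 4 = [Q(√209, √193):Q], so Q(γ) = Q(√209, √193).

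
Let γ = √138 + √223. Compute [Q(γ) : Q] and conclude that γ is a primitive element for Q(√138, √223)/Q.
[Q(γ) : Q] = 4 (equivalently, Q(γ) = Q(√138, √223))

Obviously Q(γ) ⊆ Q(√138, √223), and [Q(√138, √223):Q] = 4 (since 138, 223 are distinct squarefree integers > 1 with 30774 not a perfect square). To show equality we compute the minimal polynomial of γ. From γ = √138 + √223: γ^2 = 138 + 2√(30774) + 223 = 361 + 2√(30774), so γ^2 - 361 = 2√(30774); squaring, (γ^2 - 361)^2 = 4·30774, i.e. γ^4 - 722γ^2 + 130321 - 123096 = 0, i.e. γ^4 - 722γ^2 + 7225 = 0. So γ is a root of x^4 - 722x^2 + 7225. This polynomial is irreducible over Q: it has no rational root (each ±√138 ± √223 is irrational), and any factorization into two quadratics over Q would force √(30774) ∈ Q (pairing opposite roots) or √138, √223 ∈ Q (other pairings), all impossible. Hence [Q(γ):Q] = 4 = [Q(√138, √223):Q], so Q(γ) = Q(√138, √223).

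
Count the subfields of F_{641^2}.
F_{641^2} has 2 subfields

The subfields of F_{p^n} are exactly the fields F_{p^d} for d | n (each is the fixed field of the unique index-d subgroup of Gal(F_{p^n}/F_p) ≅ Z/nZ). The divisors of n = 2 are {1, 2}, giving 2 subfields: F_{641^1}, F_{641^2}.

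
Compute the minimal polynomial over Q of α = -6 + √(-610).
m_α(x) = x^2 + 12x + 646

From α + 6 = √(-610), squaring gives (α + 6)^2 = -610, i.e. α^2 + 12α + 36 = -610, so α^2 + 12α + 646 = 0. The discriminant of x^2 + 12x + 646 is (12)^2 - 4·(646) = 144 - 2584 = -2440, and 4·(-610) is not a perfect square in Q since -610 is squarefree and ≠ 1. Hence x^2 + 12x + 646 is irreducible over Q and is the minimal polynomial of α.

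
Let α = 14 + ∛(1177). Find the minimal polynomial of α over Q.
m_α(x) = x^3 - 42x^2 + 588x - 3921

Set β = α - 14 = ∛(1177), so β^3 = 1177. Then (α - 14)^3 - 1177 = 0, i.e. α is a root of g(x) = (x - 14)^3 - 1177 = x^3 - 42x^2 + 588x - 3921. Since g(x) = h(x - 14) where h(x) = x^3 - 1177, and h is irreducible over Q (because 1177 is not a perfect cube, so h has no rational root, and a monic cubic with no rational root is irreducible), g is also irreducible (irreducibility is preserved under the substitution x → x - 14). Hence m_α(x) = x^3 - 42x^2 + 588x - 3921.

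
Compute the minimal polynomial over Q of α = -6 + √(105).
m_α(x) = x^2 + 12x - 69

From α + 6 = √(105), squaring gives (α + 6)^2 = 105, i.e. α^2 + 12α + 36 = 105, so α^2 + 12α - 69 = 0. The discriminant of x^2 + 12x - 69 is (12)^2 - 4·(-69) = 144 + 276 = 420, and 4·(105) is not a perfect square in Q since 105 is squarefree and ≠ 1. Hence x^2 + 12x - 69 is irreducible over Q and is the minimal polynomial of α.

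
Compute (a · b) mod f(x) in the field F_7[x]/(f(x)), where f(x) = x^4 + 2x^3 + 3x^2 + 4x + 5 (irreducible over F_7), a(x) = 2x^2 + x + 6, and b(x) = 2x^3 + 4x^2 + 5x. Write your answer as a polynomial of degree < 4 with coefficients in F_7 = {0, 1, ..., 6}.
a · b ≡ 3x^3 + 2x + 4 (mod f(x))

Multiply in F_7[x]: a(x)·b(x) = (2x^2 + x + 6)·(2x^3 + 4x^2 + 5x) = 4x^5 + 3x^4 + 5x^3 + x^2 + 2x. This has degree ≥ 4, so divide by f(x) over F_7: 4x^5 + 3x^4 + 5x^3 + x^2 + 2x = (4x + 2)·(x^4 + 2x^3 + 3x^2 + 4x + 5) + (3x^3 + 2x + 4). Hence a·b ≡ 3x^3 + 2x + 4 (mod f). (F_7[x]/(f) is a field with 7^4 = 2401 elements since f is irreducible of degree 4.)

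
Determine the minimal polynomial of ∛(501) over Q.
m_α(x) = x^3 - 501

α satisfies α^3 = 501, so x^3 - 501 annihilates α. By the rational root test, a rational root p/q (in lowest terms) of x^3 - 501 would satisfy p^3 = 501 q^3, forcing q = 1 and p^3 = 501; but 501 is not a perfect cube, contradiction. A monic cubic over Q with no rational root is irreducible (any nontrivial factorization would include a linear factor). Hence x^3 - 501 is the minimal polynomial of α, and in particular [Q(α):Q] = 3.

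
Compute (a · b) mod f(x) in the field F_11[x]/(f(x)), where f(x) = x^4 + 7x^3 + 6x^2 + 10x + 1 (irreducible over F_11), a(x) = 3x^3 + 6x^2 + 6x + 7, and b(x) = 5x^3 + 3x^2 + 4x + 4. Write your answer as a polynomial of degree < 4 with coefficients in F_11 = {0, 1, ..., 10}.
a · b ≡ 6x^3 + 3x^2 + 3 (mod f(x))

Multiply in F_11[x]: a(x)·b(x) = (3x^3 + 6x^2 + 6x + 7)·(5x^3 + 3x^2 + 4x + 4) = 4x^6 + 6x^5 + 5x^4 + x^3 + 3x^2 + 8x + 6. This has degree ≥ 4, so divide by f(x) over F_11: 4x^6 + 6x^5 + 5x^4 + x^3 + 3x^2 + 8x + 6 = (4x^2 + 3)·(x^4 + 7x^3 + 6x^2 + 10x + 1) + (6x^3 + 3x^2 + 3). Hence a·b ≡ 6x^3 + 3x^2 + 3 (mod f). (F_11[x]/(f) is a field with 11^4 = 14641 elements since f is irreducible of degree 4.)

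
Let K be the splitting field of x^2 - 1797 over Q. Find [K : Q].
[K : Q] = 2

f(x) = x^2 - 1797 factors as (x - √1797)(x + √1797). The splitting field is K = Q(√1797). Since 1797 is squarefree and > 1, it is not a perfect square, so x^2 - 1797 is irreducible over Q and [Q(√1797) : Q] = 2. Hence [K : Q] = 2.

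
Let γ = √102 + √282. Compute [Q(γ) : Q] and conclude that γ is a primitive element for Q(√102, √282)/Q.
[Q(γ) : Q] = 4 (equivalently, Q(γ) = Q(√102, √282))

Obviously Q(γ) ⊆ Q(√102, √282), and [Q(√102, √282):Q] = 4 (since 102, 282 are distinct squarefree integers > 1 with 28764 not a perfect square). To show equality we compute the minimal polynomial of γ. From γ = √102 + √282: γ^2 = 102 + 2√(28764) + 282 = 384 + 2√(28764), so γ^2 - 384 = 2√(28764); squaring, (γ^2 - 384)^2 = 4·28764, i.e. γ^4 - 768γ^2 + 147456 - 115056 = 0, i.e. γ^4 - 768γ^2 + 32400 = 0. So γ is a root of x^4 - 768x^2 + 32400. This polynomial is irreducible over Q: it has no rational root (each ±√102 ± √282 is irrational), and any factorization into two quadratics over Q would force √(28764) ∈ Q (pairing opposite roots) or √102, √282 ∈ Q (other pairings), all impossible. Hence [Q(γ):Q] = 4 = [Q(√102, √282):Q], so Q(γ) = Q(√102, √282).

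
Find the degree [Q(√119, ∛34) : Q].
[Q(√119, ∛34) : Q] = 6

Let L = Q(√119, ∛34). Since Q(√119) ⊂ L and [Q(√119):Q] = 2, the tower law gives 2 | [L:Q]. Likewise Q(∛34) ⊂ L with [Q(∛34):Q] = 3 (because 34 is not a perfect cube), so 3 | [L:Q]. As gcd(2,3) = 1, [L:Q] is divisible by 6. Conversely L is generated over Q by √119 and ∛34, so [L:Q] ≤ 2·3 = 6. Therefore [Q(√119, ∛34) : Q] = 6.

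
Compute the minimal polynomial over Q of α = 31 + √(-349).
m_α(x) = x^2 - 62x + 1310

From α - 31 = √(-349), squaring gives (α - 31)^2 = -349, i.e. α^2 - 62α + 961 = -349, so α^2 - 62α + 1310 = 0. The discriminant of x^2 - 62x + 1310 is (-62)^2 - 4·(1310) = 3844 - 5240 = -1396, and 4·(-349) is not a perfect square in Q since -349 is squarefree and ≠ 1. Hence x^2 - 62x + 1310 is irreducible over Q and is the minimal polynomial of α.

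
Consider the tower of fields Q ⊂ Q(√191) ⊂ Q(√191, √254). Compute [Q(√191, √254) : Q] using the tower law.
[Q(√191, √254) : Q] = 4

[Q(√191):Q] = 2 (min poly x^2 - 191, irreducible since 191 is squarefree > 1). For the top step, suppose √254 ∈ Q(√191), say √254 = c + d√191 with c, d ∈ Q. Squaring: 254 = c^2 + 191d^2 + 2cd√191. Since √191 ∉ Q this forces 2cd = 0. If d = 0 then √254 = c ∈ Q, contradicting 254 squarefree > 1. If c = 0 then 254 = 191d^2, so 191·254 = (191d)^2 is a perfect square in Q — but 191·254 = 48514 is not a perfect square (since 191 and 254 are distinct squarefree integers). Contradiction. Hence √254 ∉ Q(√191), so x^2 - 254 stays irreducible over Q(√191) and [Q(√191, √254) : Q(√191)] = 2. By the tower law, [Q(√191, √254) : Q] = 2 · 2 = 4.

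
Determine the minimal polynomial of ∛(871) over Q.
m_α(x) = x^3 - 871

α satisfies α^3 = 871, so x^3 - 871 annihilates α. By the rational root test, a rational root p/q (in lowest terms) of x^3 - 871 would satisfy p^3 = 871 q^3, forcing q = 1 and p^3 = 871; but 871 is not a perfect cube, contradiction. A monic cubic over Q with no rational root is irreducible (any nontrivial factorization would include a linear factor). Hence x^3 - 871 is the minimal polynomial of α, and in particular [Q(α):Q] = 3.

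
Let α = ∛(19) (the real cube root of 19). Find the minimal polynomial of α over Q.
m_α(x) = x^3 - 19

α satisfies α^3 = 19, so x^3 - 19 annihilates α. By the rational root test, a rational root p/q (in lowest terms) of x^3 - 19 would satisfy p^3 = 19 q^3, forcing q = 1 and p^3 = 19; but 19 is not a perfect cube, contradiction. A monic cubic over Q with no rational root is irreducible (any nontrivial factorization would include a linear factor). Hence x^3 - 19 is the minimal polynomial of α, and in particular [Q(α):Q] = 3.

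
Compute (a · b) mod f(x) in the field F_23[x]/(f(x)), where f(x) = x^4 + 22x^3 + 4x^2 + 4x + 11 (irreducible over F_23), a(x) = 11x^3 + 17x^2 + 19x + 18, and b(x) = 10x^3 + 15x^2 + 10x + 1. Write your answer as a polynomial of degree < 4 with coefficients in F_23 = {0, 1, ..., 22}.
a · b ≡ 21x^3 + 8x^2 + 10x + 22 (mod f(x))

Multiply in F_23[x]: a(x)·b(x) = (11x^3 + 17x^2 + 19x + 18)·(10x^3 + 15x^2 + 10x + 1) = 18x^6 + 13x^5 + 3x^4 + 2x^3 + 17x^2 + 15x + 18. This has degree ≥ 4, so divide by f(x) over F_23: 18x^6 + 13x^5 + 3x^4 + 2x^3 + 17x^2 + 15x + 18 = (18x^2 + 8x + 8)·(x^4 + 22x^3 + 4x^2 + 4x + 11) + (21x^3 + 8x^2 + 10x + 22). Hence a·b ≡ 21x^3 + 8x^2 + 10x + 22 (mod f). (F_23[x]/(f) is a field with 23^4 = 279841 elements since f is irreducible of degree 4.)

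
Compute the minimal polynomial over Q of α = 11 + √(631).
m_α(x) = x^2 - 22x - 510

From α - 11 = √(631), squaring gives (α - 11)^2 = 631, i.e. α^2 - 22α + 121 = 631, so α^2 - 22α - 510 = 0. The discriminant of x^2 - 22x - 510 is (-22)^2 - 4·(-510) = 484 + 2040 = 2524, and 4·(631) is not a perfect square in Q since 631 is squarefree and ≠ 1. Hence x^2 - 22x - 510 is irreducible over Q and is the minimal polynomial of α.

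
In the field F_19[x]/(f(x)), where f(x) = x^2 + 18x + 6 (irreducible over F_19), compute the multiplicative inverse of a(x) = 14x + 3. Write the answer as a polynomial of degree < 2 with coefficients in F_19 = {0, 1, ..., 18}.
a(x)^(-1) ≡ 16x + 5 (mod f(x))

Since f is irreducible over F_19, F_19[x]/(f) is a field and a(x) ≠ 0 has an inverse. Apply the extended Euclidean algorithm to f(x) and a(x) in F_19[x]: f(x) = (15x + 13)·a(x) + (5). The last nonzero remainder is the constant 5 = gcd(f, a) in F_19. Back-substituting through the division chain expresses 5 = s(x)·a(x) + t(x)·f(x) with s(x) ≡ 4x + 6 (mod f), so (4x + 6)·a(x) ≡ 5 (mod f). Multiplying by 5^(-1) ≡ 4 in F_19 gives a(x)^(-1) ≡ 4·(4x + 6) ≡ 16x + 5 (mod f). Check: (14x + 3)·(16x + 5) = 15x^2 + 4x + 15 ≡ 1 (mod x^2 + 18x + 6).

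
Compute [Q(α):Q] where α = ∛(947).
[Q(α):Q] = 3

The minimal polynomial of α is x^3 - 947, irreducible over Q since 947 is not a perfect cube (so x^3 - 947 has no rational root). Hence [Q(α):Q] = deg(m_α) = 3.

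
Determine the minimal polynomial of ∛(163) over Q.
m_α(x) = x^3 - 163

α satisfies α^3 = 163, so x^3 - 163 annihilates α. By the rational root test, a rational root p/q (in lowest terms) of x^3 - 163 would satisfy p^3 = 163 q^3, forcing q = 1 and p^3 = 163; but 163 is not a perfect cube, contradiction. A monic cubic over Q with no rational root is irreducible (any nontrivial factorization would include a linear factor). Hence x^3 - 163 is the minimal polynomial of α, and in particular [Q(α):Q] = 3.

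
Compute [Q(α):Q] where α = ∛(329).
[Q(α):Q] = 3

The minimal polynomial of α is x^3 - 329, irreducible over Q since 329 is not a perfect cube (so x^3 - 329 has no rational root). Hence [Q(α):Q] = deg(m_α) = 3.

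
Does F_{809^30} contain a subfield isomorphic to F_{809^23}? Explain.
No: F_{809^23} is not a subfield of F_{809^30}

F_{p^m} embeds in F_{p^n} iff m | n. Here 23 ∤ 30 (since 30 = 1·23 + 7 with remainder 7 ≠ 0), so F_{809^23} is not a subfield of F_{809^30}. Equivalently: if it were, the tower law would give 23 = [F_{809^23}:F_809] dividing [F_{809^30}:F_809] = 30, contradiction.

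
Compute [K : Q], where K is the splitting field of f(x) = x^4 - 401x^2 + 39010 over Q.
[K : Q] = 4

Solving the quadratic in x^2: x^2 = (401 ± √(401^2 - 4·39010))/2 = (401 ± √4761)/2 = (401 ± 69)/2, giving x^2 = 235 or x^2 = 166. So f(x) = (x^2 - 235)(x^2 - 166) and the roots of f are ±√235, ±√166. Hence the splitting field is K = Q(√235, √166). Since 235 and 166 are distinct squarefree integers > 1, their product 39010 is not a perfect square, so √166 ∉ Q(√235). By the tower law [K:Q] = [Q(√235,√166):Q(√235)] · [Q(√235):Q] = 2 · 2 = 4.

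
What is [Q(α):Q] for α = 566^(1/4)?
[Q(α):Q] = 4

α is a root of x^4 - 566. By Eisenstein's criterion at the prime p = 2 (which divides the constant term 566 but p^2 = 4 does not, since 566 is squarefree), x^4 - 566 is irreducible over Q. Hence [Q(α):Q] = 4.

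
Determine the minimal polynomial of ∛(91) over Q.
m_α(x) = x^3 - 91

α satisfies α^3 = 91, so x^3 - 91 annihilates α. By the rational root test, a rational root p/q (in lowest terms) of x^3 - 91 would satisfy p^3 = 91 q^3, forcing q = 1 and p^3 = 91; but 91 is not a perfect cube, contradiction. A monic cubic over Q with no rational root is irreducible (any nontrivial factorization would include a linear factor). Hence x^3 - 91 is the minimal polynomial of α, and in particular [Q(α):Q] = 3.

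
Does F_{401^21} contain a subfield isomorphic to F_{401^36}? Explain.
No: F_{401^36} is not a subfield of F_{401^21}

F_{p^m} embeds in F_{p^n} iff m | n. Here 36 ∤ 21 (since 21 = 0·36 + 21 with remainder 21 ≠ 0), so F_{401^36} is not a subfield of F_{401^21}. Equivalently: if it were, the tower law would give 36 = [F_{401^36}:F_401] dividing [F_{401^21}:F_401] = 21, contradiction.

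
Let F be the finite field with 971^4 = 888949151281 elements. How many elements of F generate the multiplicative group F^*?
There are φ(888949151280) = 233320808448 primitive elements

F_q^* is cyclic of order q - 1 = 888949151280. A cyclic group of order m has exactly φ(m) generators. Here m = 888949151280 = 2^4 · 3^5 · 5 · 97 · 197 · 2393, so the number of primitive elements is φ(888949151280) = 233320808448.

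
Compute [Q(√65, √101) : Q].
[Q(√65, √101) : Q] = 4

[Q(√65):Q] = 2 (min poly x^2 - 65, irreducible since 65 is squarefree > 1). For the top step, suppose √101 ∈ Q(√65), say √101 = c + d√65 with c, d ∈ Q. Squaring: 101 = c^2 + 65d^2 + 2cd√65. Since √65 ∉ Q this forces 2cd = 0. If d = 0 then √101 = c ∈ Q, contradicting 101 squarefree > 1. If c = 0 then 101 = 65d^2, so 65·101 = (65d)^2 is a perfect square in Q — but 65·101 = 6565 is not a perfect square (since 65 and 101 are distinct squarefree integers). Contradiction. Hence √101 ∉ Q(√65), so x^2 - 101 stays irreducible over Q(√65) and [Q(√65, √101) : Q(√65)] = 2. By the tower law, [Q(√65, √101) : Q] = 2 · 2 = 4.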